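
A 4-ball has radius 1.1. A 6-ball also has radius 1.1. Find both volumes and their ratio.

V_4(1.1) ≈ 7.22504. V_6(1.1) ≈ 9.15492. Ratio V_4/V_6 ≈ 0.7892.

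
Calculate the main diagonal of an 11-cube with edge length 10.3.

The space diagonal of an n-cube of side s is s√n. Here 10.3·√11 ≈ 34.1612.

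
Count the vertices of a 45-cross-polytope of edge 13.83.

An n-cross-polytope has 2n vertices; here n = 45, giving 90.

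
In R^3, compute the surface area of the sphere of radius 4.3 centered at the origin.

|∂B_3(4.3)| = 4πr² = 4π·(4.3)² ≈ 232.352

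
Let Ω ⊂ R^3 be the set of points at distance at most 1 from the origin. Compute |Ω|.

Volume = π^{3/2}·(1)^3/Γ(5/2) = 4·π/3 ≈ 4.18879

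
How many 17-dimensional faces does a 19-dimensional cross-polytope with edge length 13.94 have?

Each 17-face is the convex hull of 18 vertices, one chosen as ±e_i from each of 18 distinct axes: 2^18·C(19,18) = 4980736.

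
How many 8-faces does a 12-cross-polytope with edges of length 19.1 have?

Each 8-face is the convex hull of 9 vertices, one chosen as ±e_i from each of 9 distinct axes: 2^9·C(12,9) = 112640.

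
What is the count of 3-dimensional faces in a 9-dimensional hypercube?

Choose 3 of 9 axes to span the face (C(9,3) = 84 ways), then fix each of the remaining 6 coordinates at one of its two extreme values (2^6 = 64 ways): 84·64 = 5376.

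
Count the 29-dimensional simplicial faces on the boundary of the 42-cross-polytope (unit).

Each 29-face is the convex hull of 30 vertices, one chosen as ±e_i from each of 30 distinct axes: 2^30·C(42,30) = 11873562597326323712.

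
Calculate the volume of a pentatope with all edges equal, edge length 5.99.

For a regular n-simplex with edge a, V = (a^n / n!)·√((n+1)/2^n). With a=5.99, n=4: V ≈ 29.9862.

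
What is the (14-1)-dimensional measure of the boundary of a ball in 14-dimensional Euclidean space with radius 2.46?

S = n·V_n(r)/r = 14·V_14(2.46)/2.46 (volume-to-surface relation), giving 1.01368e+06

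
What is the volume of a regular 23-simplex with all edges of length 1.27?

For a regular n-simplex with edge a, V = (a^n / n!)·√((n+1)/2^n). With a=1.27, n=23: V ≈ 1.5968e-23.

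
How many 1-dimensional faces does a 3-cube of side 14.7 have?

An n-cube has C(n,k)·2^(n-k) k-faces. Here C(3,1)·2^2 = 3·4 = 12.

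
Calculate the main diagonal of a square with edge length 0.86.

||(0.86,0.86,...,0.86)|| = √(2)·0.86 ≈ 1.21622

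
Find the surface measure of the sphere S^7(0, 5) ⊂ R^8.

S_8(5) = 2·π^(8/2)·(5)^7 / Γ(8/2) = 78125·π^4/3 ≈ 2.5367e+06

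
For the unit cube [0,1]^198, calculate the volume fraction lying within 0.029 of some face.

The inner cube has side 1-2·0.029 = 0.942 and volume (0.942)^198 ≈ 7.279e-06, so the shell holds 0.999993 of the volume.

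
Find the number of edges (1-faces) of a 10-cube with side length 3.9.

Number of 1-faces = C(10,1) · 2^(10-1) = 10 · 512 = 5120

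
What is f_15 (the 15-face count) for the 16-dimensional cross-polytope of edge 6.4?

Number of 15-faces = 2^(15+1) · C(16,15+1) = 65536 · 1 = 65536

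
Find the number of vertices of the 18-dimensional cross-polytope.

Number of vertices = 2n = 36.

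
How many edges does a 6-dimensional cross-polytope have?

Each 1-face is the convex hull of 2 vertices, one chosen as ±e_i from each of 2 distinct axes: 2^2·C(6,2) = 60.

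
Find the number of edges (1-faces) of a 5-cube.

An n-cube has C(n,k)·2^(n-k) k-faces. Here C(5,1)·2^4 = 5·16 = 80.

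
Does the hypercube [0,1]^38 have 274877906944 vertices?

True. The 38-cube has 2^38 = 274877906944 vertices.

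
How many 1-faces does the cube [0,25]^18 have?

The 18-cube has n·2^(n-1) = 18·2^17 = 18·131072 = 2359296 edges.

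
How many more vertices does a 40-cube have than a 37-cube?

The 40-cube has 2^40 = 1099511627776 vertices. The 37-cube has 2^37 = 137438953472 vertices. Difference: 1099511627776 - 137438953472 = 962072674304.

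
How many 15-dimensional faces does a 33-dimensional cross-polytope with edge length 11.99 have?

Each 15-face is the convex hull of 16 vertices, one chosen as ±e_i from each of 16 distinct axes: 2^16·C(33,16) = 76467608616960.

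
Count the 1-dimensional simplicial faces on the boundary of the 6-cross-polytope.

f_1(6-orthoplex) = 2^2 · (6 choose 2) = 60.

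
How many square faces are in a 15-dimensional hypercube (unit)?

f_2(15-cube) = (15 choose 2) · 2^13 = 860160.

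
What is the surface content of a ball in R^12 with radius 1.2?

S = n·V_n(r)/r = 12·V_12(1.2)/1.2 (volume-to-surface relation), giving 119.053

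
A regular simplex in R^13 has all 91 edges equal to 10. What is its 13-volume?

For a regular n-simplex with edge a, V = (a^n / n!)·√((n+1)/2^n). With a=10, n=13: V ≈ 66.3879.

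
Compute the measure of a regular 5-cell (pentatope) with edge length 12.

V = (12^4 / 4!) · √((4+1) / 2^4) ≈ 482.991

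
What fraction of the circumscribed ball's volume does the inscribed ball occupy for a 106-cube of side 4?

V_in/V_out = n^(-n/2) = 106^(-106/2) ≈ 4.55816e-108.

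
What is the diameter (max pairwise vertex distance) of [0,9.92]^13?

Diagonal = √13 · 9.92 ≈ 35.7671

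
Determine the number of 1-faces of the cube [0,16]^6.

f_1(6-cube) = (6 choose 1) · 2^5 = 192.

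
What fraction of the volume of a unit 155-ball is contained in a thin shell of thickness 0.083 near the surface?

V(inner)/V(outer) = ((1-0.083)/1)^155 ≈ 1.47e-06, so the shell fraction is 0.9999985302.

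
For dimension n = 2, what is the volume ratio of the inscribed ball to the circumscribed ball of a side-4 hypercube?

V_in/V_out = n^(-n/2) = 2^(-2/2) ≈ 0.5.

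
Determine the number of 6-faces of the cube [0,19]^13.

An n-cube has C(n,k)·2^(n-k) k-faces. Here C(13,6)·2^7 = 1716·128 = 219648.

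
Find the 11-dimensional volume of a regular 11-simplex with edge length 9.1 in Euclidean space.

V_11 = √(12) · 9.1^11 / (11! · 2^(11/2)) ≈ 67.9556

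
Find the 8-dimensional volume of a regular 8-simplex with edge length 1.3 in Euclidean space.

For a regular n-simplex with edge a, V = (a^n / n!)·√((n+1)/2^n). With a=1.3, n=8: V ≈ 3.79339e-05.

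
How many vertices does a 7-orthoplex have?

Each 0-face is the convex hull of 1 vertex, one chosen as ±e_i from each of 1 distinct axis: 2^1·C(7,1) = 14.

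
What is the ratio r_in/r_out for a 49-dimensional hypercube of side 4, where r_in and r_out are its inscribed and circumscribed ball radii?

For an n-cube of any side s, the inradius is s/2 and the circumradius is s√n/2, so the ratio is 1/√49 ≈ 0.142857.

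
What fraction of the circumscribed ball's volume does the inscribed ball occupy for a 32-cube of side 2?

The radii are 2/2 and 2√32/2, so the volume ratio is (1/√32)^32 = 32^{-32/2} ≈ 8.27181e-25.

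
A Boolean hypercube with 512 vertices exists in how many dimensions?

Since 2^n = 512, we have n = 9.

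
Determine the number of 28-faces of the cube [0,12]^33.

f_28(33-cube) = (33 choose 28) · 2^5 = 7594752.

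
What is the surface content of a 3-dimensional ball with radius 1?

S = n·V_n(r)/r = 3·V_3(1)/1 (volume-to-surface relation), giving 4πr² = 4π·(1)² ≈ 12.5664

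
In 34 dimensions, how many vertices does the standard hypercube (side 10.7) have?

The 34-cube has 2^34 = 17179869184 vertices.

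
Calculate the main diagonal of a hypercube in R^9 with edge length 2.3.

||(2.3,2.3,...,2.3)|| = √(9)·2.3 = 6.9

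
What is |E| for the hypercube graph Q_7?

Number of 1-faces = C(7,1)·2^(7-1) = 7·64 = 448.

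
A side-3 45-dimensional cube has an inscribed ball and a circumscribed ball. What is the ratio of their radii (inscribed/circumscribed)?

r_in / r_out = (3/2) / (3√45/2) = 1/√45 ≈ 0.149071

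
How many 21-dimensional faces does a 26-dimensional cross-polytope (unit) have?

An n-cross-polytope has 2^(k+1)·C(n,k+1) k-faces. Here 2^22·C(26,22) = 4194304·14950 = 62704844800.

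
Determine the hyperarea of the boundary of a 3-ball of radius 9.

The surface area of an n-ball is 2π^(n/2) r^(n-1) / Γ(n/2). For n=3, r=9: 4πr² = 4π·(9)² ≈ 1017.88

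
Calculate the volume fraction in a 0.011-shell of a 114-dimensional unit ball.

V(inner)/V(outer) = ((1-0.011)/1)^114 ≈ 0.2834, so the shell fraction is 0.716615.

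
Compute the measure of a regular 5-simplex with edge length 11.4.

Volume = 11.4^5 · √(6/2^5) / 5! ≈ 694.774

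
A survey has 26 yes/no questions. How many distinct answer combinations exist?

An n-cube has 2^n vertices; for n = 26 that is 2^26 = 67108864.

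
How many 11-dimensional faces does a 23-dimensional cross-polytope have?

Each 11-face is the convex hull of 12 vertices, one chosen as ±e_i from each of 12 distinct axes: 2^12·C(23,12) = 5538111488.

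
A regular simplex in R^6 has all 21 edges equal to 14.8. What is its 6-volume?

Volume = 14.8^6 · √(7/2^6) / 6! ≈ 4827.22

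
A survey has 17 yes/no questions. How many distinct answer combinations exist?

Each vertex is a binary string of length 17, so there are 2^17 = 131072.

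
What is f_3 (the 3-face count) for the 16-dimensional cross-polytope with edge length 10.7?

f_3(16-orthoplex) = 2^4 · (16 choose 4) = 29120.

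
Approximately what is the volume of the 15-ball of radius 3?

V = 45349632·π^7/25025 ≈ 5.47329e+06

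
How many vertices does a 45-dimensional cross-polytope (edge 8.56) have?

The 45-dimensional cross-polytope has 2n = 2·45 = 90 vertices.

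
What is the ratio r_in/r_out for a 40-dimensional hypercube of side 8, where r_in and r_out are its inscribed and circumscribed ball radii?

For an n-cube of any side s, the inradius is s/2 and the circumradius is s√n/2, so the ratio is 1/√40 ≈ 0.158114.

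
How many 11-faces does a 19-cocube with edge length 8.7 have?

f_11(19-orthoplex) = 2^12 · (19 choose 12) = 206389248.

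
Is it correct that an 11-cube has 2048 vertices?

True. The 11-cube has 2^11 = 2048 vertices.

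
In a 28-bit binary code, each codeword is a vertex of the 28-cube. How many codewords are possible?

Number of vertices = 2^28 = 268435456.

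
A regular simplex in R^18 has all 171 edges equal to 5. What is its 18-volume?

Volume = 5^18 · √(19/2^18) / 18! ≈ 5.07254e-06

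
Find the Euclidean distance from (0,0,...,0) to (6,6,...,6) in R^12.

Diagonal = √12 · 6 ≈ 20.7846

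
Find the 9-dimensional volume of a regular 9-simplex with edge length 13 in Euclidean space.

V = (13^9 / 9!) · √((9+1) / 2^9) ≈ 4084.06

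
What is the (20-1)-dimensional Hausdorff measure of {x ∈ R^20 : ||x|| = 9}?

S_20(9) = 2·π^(20/2)·(9)^19 / Γ(20/2) = 16677181699666569·π^10/2240 ≈ 6.97226e+17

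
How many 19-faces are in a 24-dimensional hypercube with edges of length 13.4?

Number of 19-faces = C(24,19) · 2^(24-19) = 42504 · 32 = 1360128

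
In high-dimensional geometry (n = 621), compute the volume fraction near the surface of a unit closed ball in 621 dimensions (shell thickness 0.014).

1 - (1-0.014)^621 ≈ 0.999842 ≈ 99.9842%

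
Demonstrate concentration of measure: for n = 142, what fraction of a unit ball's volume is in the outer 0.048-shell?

1 - (1-0.048)^142 ≈ 0.999074 ≈ 99.91%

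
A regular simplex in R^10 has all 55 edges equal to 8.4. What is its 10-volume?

V_10 = √(11) · 8.4^10 / (10! · 2^(10/2)) ≈ 49.9547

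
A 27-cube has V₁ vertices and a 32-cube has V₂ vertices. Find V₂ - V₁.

V₁ = 2^27 = 134217728. V₂ = 2^32 = 4294967296. V₂ - V₁ = 4160749568.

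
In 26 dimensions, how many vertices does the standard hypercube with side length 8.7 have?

Each vertex is a binary string of length 26, so there are 2^26 = 67108864.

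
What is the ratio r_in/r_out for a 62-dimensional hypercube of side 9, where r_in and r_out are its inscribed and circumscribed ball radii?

Ratio = (s/2)/(s√62/2) = 62^(-1/2) ≈ 0.127.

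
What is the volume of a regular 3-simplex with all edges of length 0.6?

Volume = (√2/12) · 0.6³ = 0.0254558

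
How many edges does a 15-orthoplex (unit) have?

f_1(15-orthoplex) = 2^2 · (15 choose 2) = 420.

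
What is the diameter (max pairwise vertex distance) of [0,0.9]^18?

Diagonal = √18 · 0.9 ≈ 3.81838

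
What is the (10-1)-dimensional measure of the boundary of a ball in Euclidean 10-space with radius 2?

S_10(2) = 2·π^(10/2)·(2)^9 / Γ(10/2) = 128·π^5/3 ≈ 13056.8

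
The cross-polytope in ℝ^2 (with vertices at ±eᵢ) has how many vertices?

The 2-dimensional cross-polytope has 2n = 2·2 = 4 vertices.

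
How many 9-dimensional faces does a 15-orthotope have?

An n-cube has C(n,k)·2^(n-k) k-faces. Here C(15,9)·2^6 = 5005·64 = 320320.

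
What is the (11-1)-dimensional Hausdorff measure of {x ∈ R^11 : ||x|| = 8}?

|∂B_11(8)| = 68719476736·π^5/945 ≈ 2.22535e+10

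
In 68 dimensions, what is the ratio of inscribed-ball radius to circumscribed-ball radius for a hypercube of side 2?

For an n-cube of any side s, the inradius is s/2 and the circumradius is s√n/2, so the ratio is 1/√68 ≈ 0.121268.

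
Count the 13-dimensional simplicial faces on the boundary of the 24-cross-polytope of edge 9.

f_13(24-orthoplex) = 2^14 · (24 choose 14) = 32133218304.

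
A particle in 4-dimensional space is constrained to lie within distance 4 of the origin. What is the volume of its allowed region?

V_4(4) = π^(4/2) · (4)^4 / Γ(4/2 + 1) = 128·π^2 ≈ 1263.31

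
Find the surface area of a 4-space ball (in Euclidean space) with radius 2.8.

The surface area of an n-ball is 2π^(n/2) r^(n-1) / Γ(n/2). For n=4, r=2.8: 433.315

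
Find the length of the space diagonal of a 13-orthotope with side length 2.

||(2,2,...,2)|| = √(13)·2 ≈ 7.2111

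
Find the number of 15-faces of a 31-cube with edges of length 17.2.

Choose 15 of 31 axes to span the face (C(31,15) = 300540195 ways), then fix each of the remaining 16 coordinates at one of its two extreme values (2^16 = 65536 ways): 300540195·65536 = 19696202219520.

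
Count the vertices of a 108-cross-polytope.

The vertices are ±e_1, ..., ±e_108, so there are 2·108 = 216.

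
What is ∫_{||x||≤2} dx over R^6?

V_6(2) = π^(6/2) · (2)^6 / Γ(6/2 + 1) = 32·π^3/3 ≈ 330.734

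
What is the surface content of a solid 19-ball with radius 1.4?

|∂B_19(1.4)| ≈ 378.134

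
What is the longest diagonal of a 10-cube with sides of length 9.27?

Diagonal = √10 · 9.27 ≈ 29.3143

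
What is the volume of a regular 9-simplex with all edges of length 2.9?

V_9 = √(10) · 2.9^9 / (9! · 2^(9/2)) ≈ 0.00558707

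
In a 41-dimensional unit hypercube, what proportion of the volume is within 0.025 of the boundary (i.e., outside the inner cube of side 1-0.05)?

The inner cube has side 1-2·0.025 = 0.95 and volume (0.95)^41 ≈ 0.1221, so the shell holds 0.877913 of the volume.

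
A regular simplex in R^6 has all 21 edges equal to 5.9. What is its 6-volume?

V_6 = √(7) · 5.9^6 / (6! · 2^(6/2)) ≈ 19.3749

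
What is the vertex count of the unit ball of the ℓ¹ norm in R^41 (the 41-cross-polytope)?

The vertices are ±e_1, ..., ±e_41, so there are 2·41 = 82.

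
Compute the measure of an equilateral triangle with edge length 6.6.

Area = (√3/4) · 6.6² = 18.862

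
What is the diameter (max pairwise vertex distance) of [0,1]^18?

The space diagonal of an n-cube of side s is s√n. Here 1·√18 ≈ 4.24264.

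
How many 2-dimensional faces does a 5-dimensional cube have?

Number of 2-faces = C(5,2) · 2^(5-2) = 10 · 8 = 80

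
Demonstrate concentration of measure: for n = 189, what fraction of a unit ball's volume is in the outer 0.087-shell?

1 - (1-0.087)^189 ≈ 0.9999999662 ≈ 99.999997%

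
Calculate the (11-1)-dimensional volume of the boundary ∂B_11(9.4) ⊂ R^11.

The surface area of an n-ball is 2π^(n/2) r^(n-1) / Γ(n/2). For n=11, r=9.4: 1.11629e+11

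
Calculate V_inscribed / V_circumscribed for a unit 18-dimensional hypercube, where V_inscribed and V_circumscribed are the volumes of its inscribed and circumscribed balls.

The radii are 1/2 and 1√18/2, so the volume ratio is (1/√18)^18 = 18^{-18/2} ≈ 5.04136e-12.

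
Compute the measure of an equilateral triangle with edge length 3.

Area = (√3/4) · 3² = 3.89711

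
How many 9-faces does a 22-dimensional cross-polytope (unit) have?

Number of 9-faces = 2^(9+1) · C(22,9+1) = 1024 · 646646 = 662165504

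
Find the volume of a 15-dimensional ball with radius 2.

Volume = π^{15/2}·(2)^15/Γ(17/2) = 8388608·π^7/2027025 ≈ 12499.1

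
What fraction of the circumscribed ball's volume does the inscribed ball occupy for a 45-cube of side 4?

V_in / V_out = (r_in/r_out)^45 = (1/√45)^45 = 45^(-45/2) ≈ 6.34919e-38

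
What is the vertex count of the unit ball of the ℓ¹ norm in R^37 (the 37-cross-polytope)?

The vertices are ±e_1, ..., ±e_37, so there are 2·37 = 74.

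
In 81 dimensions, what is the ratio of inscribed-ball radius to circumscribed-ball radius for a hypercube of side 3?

For an n-cube of any side s, the inradius is s/2 and the circumradius is s√n/2, so the ratio is 1/√81 ≈ 0.111111.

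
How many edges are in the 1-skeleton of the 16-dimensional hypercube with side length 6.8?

An n-cube has n·2^(n-1) edges. With n = 16: 16·32768 = 524288.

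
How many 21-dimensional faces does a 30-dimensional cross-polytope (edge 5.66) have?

f_21(30-orthoplex) = 2^22 · (30 choose 22) = 24548946739200.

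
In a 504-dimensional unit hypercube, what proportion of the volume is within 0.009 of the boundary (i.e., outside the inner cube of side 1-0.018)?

The inner cube has side 1-2·0.009 = 0.982 and volume (0.982)^504 ≈ 0.0001057, so the shell holds 0.999894 of the volume.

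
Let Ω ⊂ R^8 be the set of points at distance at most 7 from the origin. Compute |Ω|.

V_8(7) = π^(8/2) · (7)^8 / Γ(8/2 + 1) = 5764801·π^4/24 ≈ 2.33977e+07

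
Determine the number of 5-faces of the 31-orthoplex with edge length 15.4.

An n-cross-polytope has 2^(k+1)·C(n,k+1) k-faces. Here 2^6·C(31,6) = 64·736281 = 47121984.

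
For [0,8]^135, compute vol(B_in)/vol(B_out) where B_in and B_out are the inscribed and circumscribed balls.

V_in/V_out = n^(-n/2) = 135^(-135/2) ≈ 1.59394e-144.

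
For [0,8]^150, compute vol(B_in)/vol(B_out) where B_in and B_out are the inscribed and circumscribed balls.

V_in/V_out = n^(-n/2) = 150^(-150/2) ≈ 6.21091e-164.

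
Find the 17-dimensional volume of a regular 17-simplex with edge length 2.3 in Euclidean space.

Volume = 2.3^17 · √(18/2^17) / 17! ≈ 4.64714e-11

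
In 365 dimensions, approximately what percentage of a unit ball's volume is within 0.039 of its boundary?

1 - (1-0.039)^365 ≈ 0.9999995056 ≈ 99.999951%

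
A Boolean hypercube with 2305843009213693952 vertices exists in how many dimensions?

The n-cube has 2^n vertices, and 2305843009213693952 = 2^61, so n = 61.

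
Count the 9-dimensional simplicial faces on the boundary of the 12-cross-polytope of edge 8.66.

f_9(12-orthoplex) = 2^10 · (12 choose 10) = 67584.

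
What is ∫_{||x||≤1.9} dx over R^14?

V_14(1.9) = π^(14/2) · (1.9)^14 / Γ(14/2 + 1) ≈ 4788.16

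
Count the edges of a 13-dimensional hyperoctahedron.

Each 1-face is the convex hull of 2 vertices, one chosen as ±e_i from each of 2 distinct axes: 2^2·C(13,2) = 312.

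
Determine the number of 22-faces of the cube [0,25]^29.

Choose 22 of 29 axes to span the face (C(29,22) = 1560780 ways), then fix each of the remaining 7 coordinates at one of its two extreme values (2^7 = 128 ways): 1560780·128 = 199779840.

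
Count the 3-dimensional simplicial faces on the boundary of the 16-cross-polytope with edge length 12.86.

An n-cross-polytope has 2^(k+1)·C(n,k+1) k-faces. Here 2^4·C(16,4) = 16·1820 = 29120.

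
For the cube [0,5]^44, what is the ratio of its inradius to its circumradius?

r_in / r_out = (5/2) / (5√44/2) = 1/√44 ≈ 0.150756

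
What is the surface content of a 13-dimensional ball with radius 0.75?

|∂B_13(0.75)| ≈ 0.37499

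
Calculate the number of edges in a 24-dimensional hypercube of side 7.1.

Number of 1-faces = C(24,1)·2^(24-1) = 24·8388608 = 201326592.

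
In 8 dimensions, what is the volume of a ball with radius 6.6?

Volume = π^{8/2}·(6.6)^8/Γ(5) ≈ 1.4613e+07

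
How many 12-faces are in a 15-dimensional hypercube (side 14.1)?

An n-cube has C(n,k)·2^(n-k) k-faces. Here C(15,12)·2^3 = 455·8 = 3640.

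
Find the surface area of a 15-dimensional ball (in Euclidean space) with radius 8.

The surface area of an n-ball is 2π^(n/2) r^(n-1) / Γ(n/2). For n=15, r=8: 1125899906842624·π^7/135135 ≈ 2.51641e+13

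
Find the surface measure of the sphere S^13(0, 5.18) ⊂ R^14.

S = n·V_n(r)/r = 14·V_14(5.18)/5.18 (volume-to-surface relation), giving 1.62194e+10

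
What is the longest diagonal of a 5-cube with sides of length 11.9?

The space diagonal of an n-cube of side s is s√n. Here 11.9·√5 ≈ 26.6092.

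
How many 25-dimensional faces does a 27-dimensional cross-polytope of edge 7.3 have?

Each 25-face is the convex hull of 26 vertices, one chosen as ±e_i from each of 26 distinct axes: 2^26·C(27,26) = 1811939328.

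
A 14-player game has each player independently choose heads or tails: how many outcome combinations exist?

Number of vertices = 2^14 = 16384.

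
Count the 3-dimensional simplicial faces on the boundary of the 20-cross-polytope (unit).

f_3(20-orthoplex) = 2^4 · (20 choose 4) = 77520.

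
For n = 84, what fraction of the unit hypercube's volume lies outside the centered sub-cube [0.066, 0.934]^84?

Shell fraction = 1 - (1-0.132)^84 ≈ 0.999993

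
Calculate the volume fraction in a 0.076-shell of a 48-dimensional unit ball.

V(inner)/V(outer) = ((1-0.076)/1)^48 ≈ 0.0225, so the shell fraction is 0.977496.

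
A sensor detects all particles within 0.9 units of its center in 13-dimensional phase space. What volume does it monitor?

Volume = π^{13/2}·(0.9)^13/Γ(15/2) ≈ 0.23147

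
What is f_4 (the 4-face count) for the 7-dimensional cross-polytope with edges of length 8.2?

Number of 4-faces = 2^(4+1) · C(7,4+1) = 32 · 21 = 672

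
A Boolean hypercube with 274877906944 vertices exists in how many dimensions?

n = log_2(274877906944) = 38.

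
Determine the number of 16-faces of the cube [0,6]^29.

Number of 16-faces = C(29,16) · 2^(29-16) = 67863915 · 8192 = 555941191680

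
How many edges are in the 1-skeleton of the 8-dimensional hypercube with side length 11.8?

An n-cube has n·2^(n-1) edges. With n = 8: 8·128 = 1024.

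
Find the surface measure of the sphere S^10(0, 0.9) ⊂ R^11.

S = n·V_n(r)/r = 11·V_11(0.9)/0.9 (volume-to-surface relation), giving 7.22641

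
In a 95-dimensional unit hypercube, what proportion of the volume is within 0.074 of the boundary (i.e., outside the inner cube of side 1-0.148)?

The inner cube has side 1-2·0.074 = 0.852 and volume (0.852)^95 ≈ 2.465e-07, so the shell holds 0.9999997535 of the volume.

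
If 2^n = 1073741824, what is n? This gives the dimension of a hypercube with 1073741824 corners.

2^n = 1073741824 ⇒ n = log_2(1073741824) = 30.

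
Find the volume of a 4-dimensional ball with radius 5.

Volume = π^{4/2}·(5)^4/Γ(3) = 625·π^2/2 ≈ 3084.25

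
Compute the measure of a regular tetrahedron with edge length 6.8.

Volume = (√2/12) · 6.8³ = 37.0562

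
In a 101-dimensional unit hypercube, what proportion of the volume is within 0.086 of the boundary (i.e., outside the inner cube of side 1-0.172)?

1 - (1 - 2·0.086)^101 = 1 - 0.828^101 ≈ 0.9999999947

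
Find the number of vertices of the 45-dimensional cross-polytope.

The 45-dimensional cross-polytope has 2n = 2·45 = 90 vertices.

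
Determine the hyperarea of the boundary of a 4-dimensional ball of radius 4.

|∂B_4(4)| = 128·π^2 ≈ 1263.31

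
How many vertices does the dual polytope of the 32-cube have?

Number of vertices = 2n = 64.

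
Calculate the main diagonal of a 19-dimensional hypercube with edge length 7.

Diagonal = √19 · 7 ≈ 30.5123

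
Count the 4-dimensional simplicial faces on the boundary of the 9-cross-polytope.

Number of 4-faces = 2^(4+1) · C(9,4+1) = 32 · 126 = 4032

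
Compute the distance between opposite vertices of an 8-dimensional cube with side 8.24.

Diagonal = √8 · 8.24 ≈ 23.3062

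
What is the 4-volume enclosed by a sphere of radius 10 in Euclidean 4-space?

V_4(10) = π^(4/2) · (10)^4 / Γ(4/2 + 1) = 5000·π^2 ≈ 49348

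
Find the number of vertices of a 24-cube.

Number of vertices = 2^24 = 16777216.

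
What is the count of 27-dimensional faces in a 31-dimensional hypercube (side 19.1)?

f_27(31-cube) = (31 choose 27) · 2^4 = 503440.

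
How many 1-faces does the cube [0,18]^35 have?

Each of the 2^35 = 34359738368 vertices has degree 35; total edges = 35·2^35/2 = 601295421440.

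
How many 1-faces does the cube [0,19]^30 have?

Number of 1-faces = C(30,1)·2^(30-1) = 30·536870912 = 16106127360.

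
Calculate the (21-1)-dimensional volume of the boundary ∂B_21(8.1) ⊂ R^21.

S = n·V_n(r)/r = 21·V_21(8.1)/8.1 (volume-to-surface relation), giving 4.3298e+17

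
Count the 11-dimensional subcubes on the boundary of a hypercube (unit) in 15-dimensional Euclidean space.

f_11(15-cube) = (15 choose 11) · 2^4 = 21840.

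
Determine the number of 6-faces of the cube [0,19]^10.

An n-cube has C(n,k)·2^(n-k) k-faces. Here C(10,6)·2^4 = 210·16 = 3360.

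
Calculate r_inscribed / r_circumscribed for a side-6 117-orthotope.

Ratio = (s/2)/(s√117/2) = 117^(-1/2) ≈ 0.09245.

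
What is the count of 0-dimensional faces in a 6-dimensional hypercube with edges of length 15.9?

f_0(6-cube) = (6 choose 0) · 2^6 = 64.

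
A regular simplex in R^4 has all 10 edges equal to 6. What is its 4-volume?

For a regular n-simplex with edge a, V = (a^n / n!)·√((n+1)/2^n). With a=6, n=4: V ≈ 30.1869.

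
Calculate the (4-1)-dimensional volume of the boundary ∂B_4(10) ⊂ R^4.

S = n·V_n(r)/r = 4·V_4(10)/10 (volume-to-surface relation), giving 2000·π^2 ≈ 19739.2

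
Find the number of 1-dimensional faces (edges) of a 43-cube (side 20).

An n-cube has n·2^(n-1) edges. With n = 43: 43·4398046511104 = 189115999977472.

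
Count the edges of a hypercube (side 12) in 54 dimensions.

The 54-cube has n·2^(n-1) = 54·2^53 = 54·9007199254740992 = 486388759756013568 edges.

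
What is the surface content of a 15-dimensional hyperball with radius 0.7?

S_15(0.7) = 2·π^(15/2)·(0.7)^14 / Γ(15/2) ≈ 0.0388055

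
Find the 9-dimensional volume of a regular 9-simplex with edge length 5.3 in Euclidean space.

V = (5.3^9 / 9!) · √((9+1) / 2^9) ≈ 1.27082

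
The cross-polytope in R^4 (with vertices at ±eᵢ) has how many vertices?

Number of vertices = 2n = 8.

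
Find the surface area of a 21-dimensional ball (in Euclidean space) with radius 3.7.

The surface area of an n-ball is 2π^(n/2) r^(n-1) / Γ(n/2). For n=21, r=3.7: 6.77332e+10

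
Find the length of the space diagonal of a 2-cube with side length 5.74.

Diagonal = √2 · 5.74 ≈ 8.11759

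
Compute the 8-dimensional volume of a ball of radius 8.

The n-ball volume is π^(n/2)·r^n/Γ(n/2+1). With n=8, r=8: V = 2097152·π^4/3 ≈ 6.80939e+07.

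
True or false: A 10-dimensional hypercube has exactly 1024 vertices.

True. The 10-cube has 2^10 = 1024 vertices.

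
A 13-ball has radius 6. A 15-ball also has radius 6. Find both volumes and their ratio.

V_13(6) ≈ 1.18934e+10. V_15(6) ≈ 1.79349e+11. Ratio V_13/V_15 ≈ 0.06631.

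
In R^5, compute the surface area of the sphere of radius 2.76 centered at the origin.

|∂B_5(2.76)| ≈ 1527.23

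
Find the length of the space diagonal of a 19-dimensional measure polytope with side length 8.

The space diagonal of an n-cube of side s is s√n. Here 8·√19 ≈ 34.8712.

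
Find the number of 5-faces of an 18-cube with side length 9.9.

f_5(18-cube) = (18 choose 5) · 2^13 = 70189056.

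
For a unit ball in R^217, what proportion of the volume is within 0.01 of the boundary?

V(inner)/V(outer) = ((1-0.01)/1)^217 ≈ 0.1129, so the shell fraction is 0.887063.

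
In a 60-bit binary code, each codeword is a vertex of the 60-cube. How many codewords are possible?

Number of vertices = 2^60 = 1152921504606846976.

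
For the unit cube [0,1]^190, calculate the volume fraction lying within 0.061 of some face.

The inner cube has side 1-2·0.061 = 0.878 and volume (0.878)^190 ≈ 1.836e-11, so the shell holds 1 - 1.836e-11 of the volume.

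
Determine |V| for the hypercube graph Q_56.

Each vertex is a binary string of length 56, so there are 2^56 = 72057594037927936.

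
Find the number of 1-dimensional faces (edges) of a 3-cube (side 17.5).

An n-cube has n·2^(n-1) edges. With n = 3: 3·4 = 12.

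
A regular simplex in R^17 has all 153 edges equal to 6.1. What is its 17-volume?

For a regular n-simplex with edge a, V = (a^n / n!)·√((n+1)/2^n). With a=6.1, n=17: V ≈ 0.000738618.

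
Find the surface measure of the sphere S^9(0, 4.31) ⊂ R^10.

|∂B_10(4.31)| ≈ 1.30877e+07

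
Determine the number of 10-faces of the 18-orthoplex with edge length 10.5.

An n-cross-polytope has 2^(k+1)·C(n,k+1) k-faces. Here 2^11·C(18,11) = 2048·31824 = 65175552.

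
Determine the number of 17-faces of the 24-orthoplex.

An n-cross-polytope has 2^(k+1)·C(n,k+1) k-faces. Here 2^18·C(24,18) = 262144·134596 = 35283533824.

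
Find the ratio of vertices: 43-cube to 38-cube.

The 43-cube has 2^43 = 8796093022208 vertices. The 38-cube has 2^38 = 274877906944 vertices. Ratio: 8796093022208/274877906944 = 32.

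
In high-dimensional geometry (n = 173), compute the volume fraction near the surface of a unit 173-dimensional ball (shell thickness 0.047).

1 - (1-0.047)^173 ≈ 0.999758 ≈ 99.9758%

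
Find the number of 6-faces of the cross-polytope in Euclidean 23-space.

f_6(23-orthoplex) = 2^7 · (23 choose 7) = 31380096.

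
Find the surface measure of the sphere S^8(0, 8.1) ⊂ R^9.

S_9(8.1) = 2·π^(9/2)·(8.1)^8 / Γ(9/2) ≈ 5.50098e+08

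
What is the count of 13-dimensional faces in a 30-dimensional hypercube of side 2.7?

Choose 13 of 30 axes to span the face (C(30,13) = 119759850 ways), then fix each of the remaining 17 coordinates at one of its two extreme values (2^17 = 131072 ways): 119759850·131072 = 15697163059200.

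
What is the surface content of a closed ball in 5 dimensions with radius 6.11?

|∂B_5(6.11)| ≈ 36680.3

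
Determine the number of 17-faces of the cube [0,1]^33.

An n-cube has C(n,k)·2^(n-k) k-faces. Here C(33,17)·2^16 = 1166803110·65536 = 76467608616960.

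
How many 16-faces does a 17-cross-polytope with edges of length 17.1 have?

Number of 16-faces = 2^(16+1) · C(17,16+1) = 131072 · 1 = 131072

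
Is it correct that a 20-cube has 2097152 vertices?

False. The 20-cube has 2^20 = 1048576 vertices.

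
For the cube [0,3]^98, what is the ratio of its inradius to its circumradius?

r_in = 3/2 (half the side); r_out = 3√98/2 (half the diagonal). Ratio = 1/√98 ≈ 0.101015.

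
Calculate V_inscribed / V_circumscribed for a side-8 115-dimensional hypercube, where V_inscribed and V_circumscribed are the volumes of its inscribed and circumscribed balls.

V_in / V_out = (r_in/r_out)^115 = (1/√115)^115 = 115^(-115/2) ≈ 3.235e-119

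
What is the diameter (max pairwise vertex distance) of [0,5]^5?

d = √(5² + 5² + ... + 5²) [5 terms] = √(5·5²) = 5√5 ≈ 11.1803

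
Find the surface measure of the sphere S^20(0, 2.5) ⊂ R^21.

S = n·V_n(r)/r = 21·V_21(2.5)/2.5 (volume-to-surface relation), giving 3814697265625·π^10/13408851456 ≈ 2.6642e+07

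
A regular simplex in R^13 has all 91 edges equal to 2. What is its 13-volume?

V = (2^13 / 13!) · √((13+1) / 2^13) ≈ 5.43849e-08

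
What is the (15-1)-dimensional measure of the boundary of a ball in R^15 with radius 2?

S_15(2) = 2·π^(15/2)·(2)^14 / Γ(15/2) = 4194304·π^7/135135 ≈ 93743.5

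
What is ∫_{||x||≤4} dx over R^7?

The n-ball volume is π^(n/2)·r^n/Γ(n/2+1). With n=7, r=4: V = 262144·π^3/105 ≈ 77410.6.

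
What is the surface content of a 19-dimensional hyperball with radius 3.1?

S_19(3.1) = 2·π^(19/2)·(3.1)^18 / Γ(19/2) ≈ 6.19229e+08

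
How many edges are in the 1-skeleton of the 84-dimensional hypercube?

Number of 1-faces = C(84,1)·2^(84-1) = 84·9671406556917033397649408 = 812398150781030805402550272.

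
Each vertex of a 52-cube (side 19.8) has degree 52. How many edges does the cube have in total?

Number of 1-faces = C(52,1)·2^(52-1) = 52·2251799813685248 = 117093590311632896.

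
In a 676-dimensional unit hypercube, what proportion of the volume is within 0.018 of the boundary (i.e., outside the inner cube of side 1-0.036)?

1 - (1 - 2·0.018)^676 = 1 - 0.964^676 ≈ 1 - 1.722e-11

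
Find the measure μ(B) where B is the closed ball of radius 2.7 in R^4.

The n-ball volume is π^(n/2)·r^n/Γ(n/2+1). With n=4, r=2.7: V ≈ 262.256.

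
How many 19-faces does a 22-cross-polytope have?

Number of 19-faces = 2^(19+1) · C(22,19+1) = 1048576 · 231 = 242221056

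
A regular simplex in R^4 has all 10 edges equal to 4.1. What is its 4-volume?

For a regular n-simplex with edge a, V = (a^n / n!)·√((n+1)/2^n). With a=4.1, n=4: V ≈ 6.58187.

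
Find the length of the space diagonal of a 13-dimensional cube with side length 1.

d = √(1² + 1² + ... + 1²) [13 terms] = √(13·1²) = 1√13 ≈ 3.60555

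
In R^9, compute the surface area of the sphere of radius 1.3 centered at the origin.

S = n·V_n(r)/r = 9·V_9(1.3)/1.3 (volume-to-surface relation), giving 242.163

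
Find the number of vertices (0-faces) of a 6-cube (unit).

Number of 0-faces = C(6,0) · 2^(6-0) = 1 · 64 = 64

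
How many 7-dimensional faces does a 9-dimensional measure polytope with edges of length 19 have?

f_7(9-cube) = (9 choose 7) · 2^2 = 144.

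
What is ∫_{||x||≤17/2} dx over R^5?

V = 1419857·π^2/60 ≈ 233557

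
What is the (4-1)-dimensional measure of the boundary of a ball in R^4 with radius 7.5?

S_4(7.5) = 2·π^(4/2)·(7.5)^3 / Γ(4/2) = 3375·π^2/4 ≈ 8327.48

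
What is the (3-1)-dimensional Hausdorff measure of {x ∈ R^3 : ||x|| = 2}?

S = n·V_n(r)/r = 3·V_3(2)/2 (volume-to-surface relation), giving 4πr² = 4π·(2)² ≈ 50.2655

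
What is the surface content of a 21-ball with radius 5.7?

S = n·V_n(r)/r = 21·V_21(5.7)/5.7 (volume-to-surface relation), giving 3.83941e+14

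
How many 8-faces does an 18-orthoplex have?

Each 8-face is the convex hull of 9 vertices, one chosen as ±e_i from each of 9 distinct axes: 2^9·C(18,9) = 24893440.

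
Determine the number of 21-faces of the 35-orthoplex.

Each 21-face is the convex hull of 22 vertices, one chosen as ±e_i from each of 22 distinct axes: 2^22·C(35,22) = 6192209539891200.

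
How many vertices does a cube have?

Number of vertices = 2^3 = 8.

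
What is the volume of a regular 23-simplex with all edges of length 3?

V_23 = √(24) · 3^23 / (23! · 2^(23/2)) ≈ 6.15964e-15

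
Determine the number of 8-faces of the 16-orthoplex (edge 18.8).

f_8(16-orthoplex) = 2^9 · (16 choose 9) = 5857280.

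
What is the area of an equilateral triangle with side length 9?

Area = (√3/4) · 9² = 35.074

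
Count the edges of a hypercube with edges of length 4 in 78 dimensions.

The 78-cube has n·2^(n-1) = 78·2^77 = 78·151115727451828646838272 = 11787026741242634453385216 edges.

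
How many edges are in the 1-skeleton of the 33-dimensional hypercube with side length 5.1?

The 33-cube has n·2^(n-1) = 33·2^32 = 33·4294967296 = 141733920768 edges.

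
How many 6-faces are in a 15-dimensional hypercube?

f_6(15-cube) = (15 choose 6) · 2^9 = 2562560.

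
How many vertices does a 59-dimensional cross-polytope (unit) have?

Number of vertices = 2n = 118.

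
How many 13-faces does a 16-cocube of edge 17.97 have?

Number of 13-faces = 2^(13+1) · C(16,13+1) = 16384 · 120 = 1966080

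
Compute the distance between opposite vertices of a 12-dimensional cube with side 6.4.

Diagonal = √12 · 6.4 ≈ 22.1703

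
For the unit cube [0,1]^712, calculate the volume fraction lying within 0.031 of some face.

Shell fraction = 1 - (1-0.062)^712 ≈ 1 - 1.616e-20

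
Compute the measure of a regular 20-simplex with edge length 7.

V_20 = √(21) · 7^20 / (20! · 2^(20/2)) ≈ 0.000146773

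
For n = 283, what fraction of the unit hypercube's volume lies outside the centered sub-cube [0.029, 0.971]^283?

The inner cube has side 1-2·0.029 = 0.942 and volume (0.942)^283 ≈ 4.533e-08, so the shell holds 0.9999999547 of the volume.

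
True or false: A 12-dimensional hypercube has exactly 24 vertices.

False. The 12-cube has 2^12 = 4096 vertices.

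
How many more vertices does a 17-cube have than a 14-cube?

The 17-cube has 2^17 = 131072 vertices. The 14-cube has 2^14 = 16384 vertices. Difference: 131072 - 16384 = 114688.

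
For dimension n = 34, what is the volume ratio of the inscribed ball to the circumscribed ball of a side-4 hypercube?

Volume scales as r^n, and r_in/r_out = 1/√34, giving (1/√34)^34 ≈ 9.22271e-27.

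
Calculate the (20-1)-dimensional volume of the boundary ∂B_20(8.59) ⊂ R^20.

The surface area of an n-ball is 2π^(n/2) r^(n-1) / Γ(n/2). For n=20, r=8.59: 2.87499e+17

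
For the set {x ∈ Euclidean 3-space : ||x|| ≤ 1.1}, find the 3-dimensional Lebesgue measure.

The n-ball volume is π^(n/2)·r^n/Γ(n/2+1). With n=3, r=1.1: V ≈ 5.57528.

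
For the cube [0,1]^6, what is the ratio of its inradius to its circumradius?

For an n-cube of any side s, the inradius is s/2 and the circumradius is s√n/2, so the ratio is 1/√6 ≈ 0.408248.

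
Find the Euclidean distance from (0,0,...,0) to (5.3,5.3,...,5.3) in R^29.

Diagonal = √29 · 5.3 ≈ 28.5414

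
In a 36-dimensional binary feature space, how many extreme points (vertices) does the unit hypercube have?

An n-cube has 2^n vertices; for n = 36 that is 2^36 = 68719476736.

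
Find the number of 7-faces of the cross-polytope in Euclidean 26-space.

f_7(26-orthoplex) = 2^8 · (26 choose 8) = 399942400.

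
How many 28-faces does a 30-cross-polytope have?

f_28(30-orthoplex) = 2^29 · (30 choose 29) = 16106127360.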